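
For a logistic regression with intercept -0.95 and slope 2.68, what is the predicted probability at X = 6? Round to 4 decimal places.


Linear predictor: z = -0.95 + 2.68 * 6 = 15.1300.
P = 1/(1 + exp(-15.1300)) = 1/(1 + 0.0000) = 1.0000.

1.0000


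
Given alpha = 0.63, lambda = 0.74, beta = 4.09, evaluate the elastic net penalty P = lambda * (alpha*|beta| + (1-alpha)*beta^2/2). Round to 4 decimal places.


alpha * |beta| = 0.63 * 4.09 = 2.5767.
(1-alpha) * beta^2/2 = 0.37 * 16.7281/2 = 3.0947.
Total = 0.74 * (2.5767 + 3.0947) = 4.1968.

4.1968


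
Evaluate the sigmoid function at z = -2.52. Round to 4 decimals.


exp(2.5200) = 12.4286.
1 + exp(-z) = 13.4286.
sigmoid = 1/13.4286 = 0.0745.

0.0745


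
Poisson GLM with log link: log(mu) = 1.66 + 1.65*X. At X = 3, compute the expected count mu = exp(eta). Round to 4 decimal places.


Compute eta = 1.66 + 1.65 * 3 = 6.6100.
Apply inverse link: mu = e^6.6100 = 742.4830.

742.4830


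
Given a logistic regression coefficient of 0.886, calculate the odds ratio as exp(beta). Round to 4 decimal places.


The odds ratio is computed as:
OR = e^(0.886) = 2.4254.

2.4254


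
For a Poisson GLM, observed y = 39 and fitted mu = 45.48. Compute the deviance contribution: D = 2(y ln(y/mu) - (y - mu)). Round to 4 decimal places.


Compute y*ln(y/mu) = 39*ln(39/45.48) = 39*-0.153711 = -5.994729.
y - mu = -6.48.
D = 2*(-5.994729 - (-6.48)) = 0.970542, which rounds to 0.9705.

0.9705


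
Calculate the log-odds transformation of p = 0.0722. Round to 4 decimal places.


Compute the odds: 0.0722/0.9278 = 0.0778.
Take the natural log: ln(0.0778) = -2.5534.

-2.5534


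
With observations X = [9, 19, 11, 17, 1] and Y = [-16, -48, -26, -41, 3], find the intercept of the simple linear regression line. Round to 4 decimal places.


The slope is b1 = -2.8386.
Sample means are xbar = 11.4000 and ybar = -25.6000.
Intercept: b0 = -25.6000 - (-2.8386)(11.4000) = 6.7598.

6.7598


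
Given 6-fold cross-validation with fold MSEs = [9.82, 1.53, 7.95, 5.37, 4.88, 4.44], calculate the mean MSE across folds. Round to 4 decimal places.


Sum of fold MSEs = 33.9900.
Average = 33.9900 / 6 = 5.6650.

5.6650


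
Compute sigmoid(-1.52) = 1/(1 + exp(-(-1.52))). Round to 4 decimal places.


exp(1.5200) = 4.5722.
1 + exp(-z) = 5.5722.
sigmoid = 1/5.5722 = 0.1795.

0.1795


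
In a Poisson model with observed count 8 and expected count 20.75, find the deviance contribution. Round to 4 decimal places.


First: ln(8/20.75) = -0.953105.
Then: 8 * -0.953105 = -7.624840.
y - mu = 8 - 20.75 = -12.75.
D = 2(-7.624840 - -12.75) = 10.250320, which rounds to 10.2503.

10.2503


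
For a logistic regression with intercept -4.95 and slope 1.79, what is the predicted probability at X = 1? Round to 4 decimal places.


Compute z = -4.95 + (1.79)(1) = -3.1600.
exp(-z) = 23.5706.
P = 1/(1 + 23.5706) = 0.0407.

0.0407


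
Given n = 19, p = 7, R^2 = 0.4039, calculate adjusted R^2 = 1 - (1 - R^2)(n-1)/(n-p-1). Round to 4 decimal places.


Using the formula:
(1 - 0.4039) = 0.5961.
Multiply by 18/11: 0.5961 * 18 = 10.7298, then 10.7298 / 11 = 0.9754.
Adj R^2 = 1 - 0.9754 = 0.0246.

0.0246


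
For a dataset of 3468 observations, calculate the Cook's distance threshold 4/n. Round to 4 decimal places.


The threshold is 4/n.
4/3468 = 0.0012.

0.0012


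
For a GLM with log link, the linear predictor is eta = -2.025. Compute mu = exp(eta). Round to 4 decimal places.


The inverse log link gives:
mu = exp(-2.025) = 0.1320.

0.1320


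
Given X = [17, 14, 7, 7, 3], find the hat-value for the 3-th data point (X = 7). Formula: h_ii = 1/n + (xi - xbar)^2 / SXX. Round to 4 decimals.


n = 5, xbar = 9.6000.
SXX = sum((xi - xbar)^2) = 131.2000.
h = 1/5 + (7 - 9.6000)^2 / 131.2000 = 0.2515.

0.2515


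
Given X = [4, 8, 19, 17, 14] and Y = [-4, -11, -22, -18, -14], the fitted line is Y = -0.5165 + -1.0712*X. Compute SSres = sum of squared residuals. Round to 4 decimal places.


Compute predicted values, then residuals = yi - yhat_i.
Residuals: [0.8013, -1.9139, -1.1307, 0.7269, 1.5133].
SSres = sum(residual^2) = 8.4020.

8.4020


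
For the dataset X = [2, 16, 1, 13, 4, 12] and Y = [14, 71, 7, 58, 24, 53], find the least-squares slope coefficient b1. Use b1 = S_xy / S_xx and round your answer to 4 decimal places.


Calculate xbar = 8.0000, ybar = 37.8333.
S_xx = 206.0000, S_xy = 841.0000.
Using b1 = S_xy / S_xx = 841.0000 / 206.0000, we get b1 = 4.0825.

4.0825


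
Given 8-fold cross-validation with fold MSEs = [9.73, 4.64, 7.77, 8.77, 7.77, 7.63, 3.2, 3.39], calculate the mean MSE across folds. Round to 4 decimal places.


Sum of fold MSEs = 52.9000.
Average = 52.9000 / 8 = 6.6125.

6.6125


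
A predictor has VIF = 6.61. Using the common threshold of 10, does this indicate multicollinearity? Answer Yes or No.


Check: VIF = 6.61 vs threshold = 10.
Since 6.61 < 10, the answer is No.

No


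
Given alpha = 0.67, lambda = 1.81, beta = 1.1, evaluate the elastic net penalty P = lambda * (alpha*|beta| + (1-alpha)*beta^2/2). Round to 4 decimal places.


alpha * |beta| = 0.67 * 1.1 = 0.7370.
(1-alpha) * beta^2/2 = 0.33 * 1.2100/2 = 0.1997.
Total = 1.81 * (0.7370 + 0.1997) = 1.6953.

1.6953


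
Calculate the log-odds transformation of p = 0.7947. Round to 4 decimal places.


Compute the odds: 0.7947/0.2053 = 3.8709.
Take the natural log: ln(3.8709) = 1.3535.

1.3535


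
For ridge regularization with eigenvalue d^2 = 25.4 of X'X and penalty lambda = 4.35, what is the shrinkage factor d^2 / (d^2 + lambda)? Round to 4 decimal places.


Denominator = d^2 + lambda = 25.4 + 4.35 = 29.7500.
Shrinkage = 25.4 / 29.7500 = 0.8538.

0.8538


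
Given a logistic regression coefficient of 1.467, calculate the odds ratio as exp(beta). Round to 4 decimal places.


exp(1.467) = 4.3362.
So the odds ratio is 4.3362.

4.3362


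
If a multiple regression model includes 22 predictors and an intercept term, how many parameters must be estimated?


Each predictor gets one coefficient, plus one intercept.
Total parameters = 22 + 1 = 23.

23


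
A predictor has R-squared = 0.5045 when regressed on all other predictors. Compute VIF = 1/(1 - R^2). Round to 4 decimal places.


VIF = 1 / (1 - 0.5045).
= 1 / 0.4955 = 2.0182.

2.0182


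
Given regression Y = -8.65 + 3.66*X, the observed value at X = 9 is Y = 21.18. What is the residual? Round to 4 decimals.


Predicted = -8.65 + 3.66 * 9 = 24.2900.
Residual = 21.18 - 24.2900 = -3.1100.

-3.1100


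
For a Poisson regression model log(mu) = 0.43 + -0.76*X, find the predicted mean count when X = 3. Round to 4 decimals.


eta = 0.43 + -0.76 * 3 = -1.8500.
mu = exp(-1.8500) = 0.1572.

0.1572


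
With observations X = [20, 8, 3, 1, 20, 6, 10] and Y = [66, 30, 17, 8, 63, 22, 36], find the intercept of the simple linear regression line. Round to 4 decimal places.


First find the slope: b1 = 2.9195.
Means: xbar = 9.7143, ybar = 34.5714.
b0 = ybar - b1 * xbar = 34.5714 - 2.9195 * 9.7143 = 6.2110.

6.2110


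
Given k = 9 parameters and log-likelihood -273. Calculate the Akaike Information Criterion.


AIC = 2*9 - 2*(-273).
= 18 + 546 = 564.

564


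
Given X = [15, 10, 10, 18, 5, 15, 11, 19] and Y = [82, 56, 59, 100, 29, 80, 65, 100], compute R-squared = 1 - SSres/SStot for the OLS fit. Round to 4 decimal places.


The fitted line is Y = 5.8362 + 5.0904*X.
SSres = 38.7345, SStot = 4051.8750.
R^2 = 1 - SSres/SStot = 0.9904.

0.9904


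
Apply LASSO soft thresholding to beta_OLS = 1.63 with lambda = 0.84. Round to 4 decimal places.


Check: |1.63| = 1.63 vs lambda = 0.84.
Since |beta| > lambda, coefficient = sign(beta)*(|beta| - lambda) = 0.7900.
Soft-thresholded coefficient = 0.7900.

0.7900


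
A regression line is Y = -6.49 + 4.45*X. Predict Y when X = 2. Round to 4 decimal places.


Plug X = 2 into Y = -6.49 + 4.45*X:
Y = -6.49 + 8.9000 = 2.4100.

2.4100


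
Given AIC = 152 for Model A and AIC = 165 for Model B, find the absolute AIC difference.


|AIC_A - AIC_B| = |152 - 165| = 13.
Model A is preferred (lower AIC).

13


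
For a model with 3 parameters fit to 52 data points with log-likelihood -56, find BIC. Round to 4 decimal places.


ln(52) = 3.951244.
k * ln(n) = 3 * 3.951244 = 11.853732.
-2L = 112.
BIC = 11.853732 + 112 = 123.853732, which rounds to 123.8537.

123.8537


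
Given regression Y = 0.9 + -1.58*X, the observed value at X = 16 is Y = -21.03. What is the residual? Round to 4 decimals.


Fitted value at X = 16 is yhat = 0.9 + -1.58*16 = -24.3800.
Residual = -21.03 - -24.3800 = 3.3500.

3.3500


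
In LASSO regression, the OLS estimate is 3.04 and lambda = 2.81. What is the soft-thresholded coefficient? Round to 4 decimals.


Absolute value: |3.04| = 3.04.
Compare to lambda = 2.81.
Since |beta| > lambda, coefficient = sign(beta)*(|beta| - lambda) = 0.2300.

0.2300


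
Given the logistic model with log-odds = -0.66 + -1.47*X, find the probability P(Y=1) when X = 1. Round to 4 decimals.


Compute z = -0.66 + (-1.47)(1) = -2.1300.
exp(-z) = 8.4149.
P = 1/(1 + 8.4149) = 0.1062.

0.1062


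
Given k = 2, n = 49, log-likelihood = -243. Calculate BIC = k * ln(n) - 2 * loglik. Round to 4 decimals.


k * ln(n) = 2 * ln(49) = 2 * 3.891820 = 7.783640.
-2 * loglik = -2 * (-243) = 486.
BIC = 7.783640 + 486 = 493.783640, which rounds to 493.7836.

493.7836


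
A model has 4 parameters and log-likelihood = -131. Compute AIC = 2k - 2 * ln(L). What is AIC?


Compute:
2k = 2*4 = 8.
-2*loglik = -2*(-131) = 262.
AIC = 8 + 262 = 270.

270


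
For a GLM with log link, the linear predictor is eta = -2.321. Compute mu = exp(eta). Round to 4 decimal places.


mu = exp(eta) = exp(-2.321).
= 0.0982.

0.0982


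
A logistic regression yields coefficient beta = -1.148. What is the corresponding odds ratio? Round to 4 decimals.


Odds ratio = exp(beta) = exp(-1.148).
= 0.3173.

0.3173


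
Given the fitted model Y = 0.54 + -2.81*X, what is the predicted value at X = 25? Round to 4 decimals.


Plug X = 25 into Y = 0.54 + -2.81*X:
Y = 0.54 + -70.2500 = -69.7100.

-69.7100


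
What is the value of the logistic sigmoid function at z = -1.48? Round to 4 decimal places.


First, exp(1.4800) = 4.3929.
Then sigma(z) = 1/(1 + 4.3929) = 0.1854.

0.1854


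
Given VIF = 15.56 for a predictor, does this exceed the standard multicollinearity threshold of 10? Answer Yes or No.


Compare VIF = 15.56 to the threshold of 10.
15.56 >= 10, so the answer is Yes.

Yes


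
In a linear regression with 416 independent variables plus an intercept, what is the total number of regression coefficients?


Including the intercept, the model has 416 predictor coefficients + 1 intercept.
Total = 417.

417


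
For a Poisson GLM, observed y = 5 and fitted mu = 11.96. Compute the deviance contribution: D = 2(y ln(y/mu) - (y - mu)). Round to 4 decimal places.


First: ln(5/11.96) = -0.872130.
Then: 5 * -0.872130 = -4.360650.
y - mu = 5 - 11.96 = -6.96.
D = 2(-4.360650 - -6.96) = 5.198700, which rounds to 5.1987.

5.1987


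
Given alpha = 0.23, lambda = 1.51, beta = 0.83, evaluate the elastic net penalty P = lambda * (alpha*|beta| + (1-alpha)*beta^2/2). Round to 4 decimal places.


Compute:
L1 = 0.23 * 0.83 = 0.1909.
L2 = 0.77 * 0.83^2 / 2 = 0.2652.
Penalty = 1.51 * (0.1909 + 0.2652) = 0.6888.

0.6888


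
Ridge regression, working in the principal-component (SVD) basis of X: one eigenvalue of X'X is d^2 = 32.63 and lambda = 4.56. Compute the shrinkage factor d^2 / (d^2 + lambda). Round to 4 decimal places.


Denominator = d^2 + lambda = 32.63 + 4.56 = 37.1900.
Shrinkage = 32.63 / 37.1900 = 0.8774.

0.8774


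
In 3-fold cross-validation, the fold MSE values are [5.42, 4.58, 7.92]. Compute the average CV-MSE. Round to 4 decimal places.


Add all fold MSEs: 17.9200.
Divide by k = 3: 17.9200/3 = 5.9733.

5.9733


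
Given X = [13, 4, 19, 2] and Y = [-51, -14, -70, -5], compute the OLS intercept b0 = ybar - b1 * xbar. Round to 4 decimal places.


First find the slope: b1 = -3.8571.
Means: xbar = 9.5000, ybar = -35.0000.
b0 = ybar - b1 * xbar = -35.0000 - -3.8571 * 9.5000 = 1.6429.

1.6429


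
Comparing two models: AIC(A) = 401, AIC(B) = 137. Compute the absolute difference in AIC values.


|AIC_A - AIC_B| = |401 - 137| = 264.
Model B is preferred (lower AIC).

264


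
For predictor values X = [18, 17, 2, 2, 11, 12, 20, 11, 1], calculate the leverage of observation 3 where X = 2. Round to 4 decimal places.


n = 9, xbar = 10.4444.
SXX = sum((xi - xbar)^2) = 426.2222.
h = 1/9 + (2 - 10.4444)^2 / 426.2222 = 0.2784.

0.2784


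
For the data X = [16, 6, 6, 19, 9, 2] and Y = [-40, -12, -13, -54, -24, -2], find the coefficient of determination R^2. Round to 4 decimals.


The fitted line is Y = 4.5766 + -2.9734*X.
SSres = 18.6828, SStot = 1904.8333.
R^2 = 1 - SSres/SStot = 0.9902.

0.9902


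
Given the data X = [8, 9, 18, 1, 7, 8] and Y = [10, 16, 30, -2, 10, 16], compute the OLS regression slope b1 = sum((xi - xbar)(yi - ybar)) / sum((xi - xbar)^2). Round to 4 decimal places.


The sample means are xbar = 8.5000 and ybar = 13.3333.
Compute S_xx = 149.5000 and S_xy = 280.0000.
Slope b1 = S_xy / S_xx = 280.0000 / 149.5000 = 1.8729.

1.8729


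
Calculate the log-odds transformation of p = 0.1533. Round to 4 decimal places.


The odds are p/(1-p) = 0.1533 / 0.8467 = 0.1811.
logit(p) = ln(0.1811) = -1.7089.

-1.7089


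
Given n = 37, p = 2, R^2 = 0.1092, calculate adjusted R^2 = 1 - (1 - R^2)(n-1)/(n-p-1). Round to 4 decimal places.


Plug in: Adj R^2 = 1 - (1 - 0.1092) * 36/34.
= 1 - 0.8908 * 36/34
= 1 - 32.0688 / 34
= 1 - 0.9432 = 0.0568.

0.0568


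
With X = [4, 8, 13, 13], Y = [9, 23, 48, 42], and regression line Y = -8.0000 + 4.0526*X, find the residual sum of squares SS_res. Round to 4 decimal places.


For each point, residual = actual - predicted.
Residuals: [0.7896, -1.4208, 3.3162, -2.6838].
Sum of squared residuals = 20.8421.

20.8421


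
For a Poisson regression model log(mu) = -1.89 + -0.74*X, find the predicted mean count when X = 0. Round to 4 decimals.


eta = -1.89 + -0.74 * 0 = -1.8900.
mu = exp(-1.8900) = 0.1511.

0.1511


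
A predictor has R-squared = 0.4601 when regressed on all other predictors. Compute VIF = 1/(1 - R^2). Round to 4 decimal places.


VIF = 1 / (1 - 0.4601).
= 1 / 0.5399 = 1.8522.

1.8522


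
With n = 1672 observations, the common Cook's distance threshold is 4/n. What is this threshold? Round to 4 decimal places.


Using the rule of thumb:
Threshold = 4 / 1672 = 0.0024.

0.0024


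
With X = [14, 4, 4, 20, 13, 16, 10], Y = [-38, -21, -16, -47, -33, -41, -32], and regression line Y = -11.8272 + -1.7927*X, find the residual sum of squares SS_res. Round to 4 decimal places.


For each point, residual = actual - predicted.
Residuals: [-1.0750, -2.0020, 2.9980, 0.6812, 2.1323, -0.4896, -2.2458].
Sum of squared residuals = 24.4457.

24.4457


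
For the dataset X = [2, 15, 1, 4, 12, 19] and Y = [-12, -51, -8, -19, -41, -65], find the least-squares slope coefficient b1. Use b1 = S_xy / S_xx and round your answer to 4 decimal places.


The sample means are xbar = 8.8333 and ybar = -32.6667.
Compute S_xx = 282.8333 and S_xy = -868.6667.
Slope b1 = S_xy / S_xx = -868.6667 / 282.8333 = -3.0713.

-3.0713


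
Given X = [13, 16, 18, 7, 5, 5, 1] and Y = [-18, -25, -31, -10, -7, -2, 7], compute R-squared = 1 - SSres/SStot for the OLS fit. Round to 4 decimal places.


The fitted line is Y = 6.6857 + -2.0431*X.
SSres = 30.9732, SStot = 1055.4286.
R^2 = 1 - SSres/SStot = 0.9707.

0.9707


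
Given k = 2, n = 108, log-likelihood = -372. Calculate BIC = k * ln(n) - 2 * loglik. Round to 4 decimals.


ln(108) = 4.682131.
k * ln(n) = 2 * 4.682131 = 9.364262.
-2L = 744.
BIC = 9.364262 + 744 = 753.364262, which rounds to 753.3643.

753.3643


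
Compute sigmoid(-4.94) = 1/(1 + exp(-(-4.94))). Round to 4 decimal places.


exp(4.9400) = 139.7702.
1 + exp(-z) = 140.7702.
sigmoid = 1/140.7702 = 0.0071.

0.0071


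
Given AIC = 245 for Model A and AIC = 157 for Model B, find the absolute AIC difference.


Compute |245 - 157| = 88.
Model B has the smaller AIC.

88


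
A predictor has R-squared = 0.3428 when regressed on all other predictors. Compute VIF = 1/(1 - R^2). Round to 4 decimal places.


VIF = 1 / (1 - 0.3428).
= 1 / 0.6572 = 1.5216.

1.5216


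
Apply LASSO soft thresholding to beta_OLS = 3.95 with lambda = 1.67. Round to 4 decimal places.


Check: |3.95| = 3.95 vs lambda = 1.67.
Since |beta| > lambda, coefficient = sign(beta)*(|beta| - lambda) = 2.2800.
Soft-thresholded coefficient = 2.2800.

2.2800


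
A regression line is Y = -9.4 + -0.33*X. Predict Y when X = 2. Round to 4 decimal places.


Predicted value:
Y = -9.4 + (-0.33)(2) = -9.4 + -0.6600 = -10.0600.

-10.0600


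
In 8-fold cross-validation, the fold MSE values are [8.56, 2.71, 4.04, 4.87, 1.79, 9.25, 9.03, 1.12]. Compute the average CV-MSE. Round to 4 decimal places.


Add all fold MSEs: 41.3700.
Divide by k = 8: 41.3700/8 = 5.1713.

5.1713


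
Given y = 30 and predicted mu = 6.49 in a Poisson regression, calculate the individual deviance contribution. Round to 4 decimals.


y/mu = 30/6.49 = 4.622496 (approx.), and ln(30/6.49) = 1.530935.
y * ln(y/mu) = 30 * 1.530935 = 45.928050.
y - mu = 23.51.
D = 2 * (45.928050 - 23.51) = 44.836100, which rounds to 44.8361.

44.8361


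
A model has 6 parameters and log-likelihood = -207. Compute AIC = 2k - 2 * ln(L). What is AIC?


AIC = 2k - 2*loglik = 2(6) - 2(-207).
= 12 + 414 = 426.

426


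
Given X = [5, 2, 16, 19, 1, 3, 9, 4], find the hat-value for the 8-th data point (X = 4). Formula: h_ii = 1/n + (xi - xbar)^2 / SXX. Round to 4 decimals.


Mean of X: xbar = 7.3750.
SXX = 317.8750.
For X = 4: h = 1/8 + (4 - 7.3750)^2/317.8750 = 0.1608.

0.1608


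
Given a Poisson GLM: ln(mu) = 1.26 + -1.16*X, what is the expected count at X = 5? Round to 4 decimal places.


eta = 1.26 + -1.16 * 5 = -4.5400.
mu = exp(-4.5400) = 0.0107.

0.0107


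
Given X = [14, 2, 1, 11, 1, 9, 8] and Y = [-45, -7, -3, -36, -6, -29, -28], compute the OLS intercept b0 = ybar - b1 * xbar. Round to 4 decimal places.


Compute b1 = -3.1500 from the OLS formula.
With xbar = 6.5714 and ybar = -22.0000, the intercept is:
b0 = -22.0000 - -3.1500 * 6.5714 = -1.3000.

-1.3000


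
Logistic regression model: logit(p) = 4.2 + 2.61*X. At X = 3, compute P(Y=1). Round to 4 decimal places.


Linear predictor: z = 4.2 + 2.61 * 3 = 12.0300.
P = 1/(1 + exp(-12.0300)) = 1/(1 + 0.0000) = 1.0000.

1.0000


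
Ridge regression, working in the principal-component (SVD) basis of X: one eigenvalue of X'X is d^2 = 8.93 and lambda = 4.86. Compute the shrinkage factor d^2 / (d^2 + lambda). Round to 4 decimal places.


Compute the denominator: 8.93 + 4.86 = 13.7900.
Shrinkage factor = 8.93 / 13.7900 = 0.6476.

0.6476


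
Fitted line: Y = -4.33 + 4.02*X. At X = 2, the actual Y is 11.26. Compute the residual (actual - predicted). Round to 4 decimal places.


Compute yhat = -4.33 + (4.02)(2) = 3.7100.
Residual = actual - predicted = 11.26 - 3.7100 = 7.5500.

7.5500


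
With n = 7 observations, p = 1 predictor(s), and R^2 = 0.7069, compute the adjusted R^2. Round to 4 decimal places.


Using the formula:
(1 - 0.7069) = 0.2931.
Multiply by 6/5: 0.2931 * 6 = 1.7586, then 1.7586 / 5 = 0.3517.
Adj R^2 = 1 - 0.3517 = 0.6483.

0.6483


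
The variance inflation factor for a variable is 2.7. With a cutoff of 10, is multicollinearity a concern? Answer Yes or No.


Check: VIF = 2.7 vs threshold = 10.
Since 2.7 < 10, the answer is No.

No


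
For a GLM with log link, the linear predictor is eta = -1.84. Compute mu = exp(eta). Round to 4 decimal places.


Apply the inverse link:
mu = e^-1.84 = 0.1588.

0.1588


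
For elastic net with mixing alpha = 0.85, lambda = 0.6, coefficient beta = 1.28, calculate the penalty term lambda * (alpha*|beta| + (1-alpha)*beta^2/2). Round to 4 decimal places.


L1 component = 0.85 * |1.28| = 1.0880.
L2 component = 0.15 * 1.28^2 / 2 = 0.1229.
Penalty = 0.6 * (1.0880 + 0.1229) = 0.6 * 1.2109 = 0.7265.

0.7265


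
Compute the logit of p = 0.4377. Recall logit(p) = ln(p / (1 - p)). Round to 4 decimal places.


The odds are p/(1-p) = 0.4377 / 0.5623 = 0.7784.
logit(p) = ln(0.7784) = -0.2505.

-0.2505


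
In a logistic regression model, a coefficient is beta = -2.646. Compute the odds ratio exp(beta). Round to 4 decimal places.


exp(-2.646) = 0.0709.
So the odds ratio is 0.0709.

0.0709


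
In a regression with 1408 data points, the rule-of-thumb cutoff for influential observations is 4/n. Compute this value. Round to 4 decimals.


Using the rule of thumb:
Threshold = 4 / 1408 = 0.0028.

0.0028


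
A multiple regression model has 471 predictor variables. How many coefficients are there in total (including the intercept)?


Including the intercept, the model has 471 predictor coefficients + 1 intercept.
Total = 472.

472


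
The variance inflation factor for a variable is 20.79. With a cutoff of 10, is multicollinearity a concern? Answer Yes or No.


The threshold is 10.
VIF = 20.79 is >= 10.
Multicollinearity indication: Yes.

Yes


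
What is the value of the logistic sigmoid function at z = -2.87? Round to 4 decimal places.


Compute exp(2.8700) = 17.6370.
Sigmoid = 1 / (1 + 17.6370) = 1 / 18.6370 = 0.0537.

0.0537


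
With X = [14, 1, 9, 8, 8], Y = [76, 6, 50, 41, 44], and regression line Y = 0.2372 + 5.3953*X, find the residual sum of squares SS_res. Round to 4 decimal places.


Predicted values from Y = 0.2372 + 5.3953*X.
Residuals: [0.2286, 0.3675, 1.2051, -2.3996, 0.6004].
SSres = 7.7581.

7.7581


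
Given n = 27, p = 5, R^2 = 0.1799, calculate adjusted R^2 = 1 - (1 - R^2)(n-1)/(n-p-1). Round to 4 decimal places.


Plug in: Adj R^2 = 1 - (1 - 0.1799) * 26/21.
= 1 - 0.8201 * 26/21
= 1 - 21.3226 / 21
= 1 - 1.0154 = -0.0154.

-0.0154


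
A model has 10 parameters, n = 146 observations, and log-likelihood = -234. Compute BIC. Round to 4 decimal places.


Compute k*ln(n) = 10*ln(146) = 10*4.983607 = 49.836070.
Then -2*loglik = 468.
BIC = 49.836070 + 468 = 517.836070, which rounds to 517.8361.

517.8361


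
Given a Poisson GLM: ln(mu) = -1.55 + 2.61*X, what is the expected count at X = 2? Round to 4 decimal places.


Linear predictor: eta = -1.55 + (2.61)(2) = 3.6700.
Expected count: mu = exp(3.6700) = 39.2519.

39.2519


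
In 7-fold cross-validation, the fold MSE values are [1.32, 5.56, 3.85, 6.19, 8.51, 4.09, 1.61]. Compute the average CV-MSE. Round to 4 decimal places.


Total MSE across folds = 31.1300.
CV-MSE = 31.1300/7 = 4.4471.

4.4471


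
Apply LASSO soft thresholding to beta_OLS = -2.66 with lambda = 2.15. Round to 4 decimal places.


Absolute value: |-2.66| = 2.66.
Compare to lambda = 2.15.
Since |beta| > lambda, coefficient = sign(beta)*(|beta| - lambda) = -0.5100.

-0.5100


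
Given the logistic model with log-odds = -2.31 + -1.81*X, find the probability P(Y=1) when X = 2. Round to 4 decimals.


Linear predictor: z = -2.31 + -1.81 * 2 = -5.9300.
P = 1/(1 + exp(5.9300)) = 1/(1 + 376.1545) = 0.0027.

0.0027


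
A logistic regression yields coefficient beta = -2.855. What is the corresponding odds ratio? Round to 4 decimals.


Odds ratio = exp(beta) = exp(-2.855).
= 0.0576.

0.0576


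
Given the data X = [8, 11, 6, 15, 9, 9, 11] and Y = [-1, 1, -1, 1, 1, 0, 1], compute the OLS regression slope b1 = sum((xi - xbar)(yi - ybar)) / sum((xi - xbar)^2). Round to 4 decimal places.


Calculate xbar = 9.8571, ybar = 0.2857.
S_xx = 48.8571, S_xy = 12.2857.
Using b1 = S_xy / S_xx = 12.2857 / 48.8571, we get b1 = 0.2515.

0.2515


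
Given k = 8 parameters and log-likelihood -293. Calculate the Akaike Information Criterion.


AIC = 2*8 - 2*(-293).
= 16 + 586 = 602.

602


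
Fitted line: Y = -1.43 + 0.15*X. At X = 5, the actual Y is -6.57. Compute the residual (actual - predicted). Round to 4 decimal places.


Compute yhat = -1.43 + (0.15)(5) = -0.6800.
Residual = actual - predicted = -6.57 - -0.6800 = -5.8900.

-5.8900


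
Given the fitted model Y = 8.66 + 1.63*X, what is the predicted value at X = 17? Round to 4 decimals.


Predicted value:
Y = 8.66 + (1.63)(17) = 8.66 + 27.7100 = 36.3700.

36.3700


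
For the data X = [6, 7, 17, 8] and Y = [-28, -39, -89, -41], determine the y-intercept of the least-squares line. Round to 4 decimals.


First find the slope: b1 = -5.3312.
Means: xbar = 9.5000, ybar = -49.2500.
b0 = ybar - b1 * xbar = -49.2500 - -5.3312 * 9.5000 = 1.3961.

1.3961


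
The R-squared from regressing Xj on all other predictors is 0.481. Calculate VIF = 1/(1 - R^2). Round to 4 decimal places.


Denominator: 1 - 0.481 = 0.519.
VIF = 1 / 0.519 = 1.9268.

1.9268


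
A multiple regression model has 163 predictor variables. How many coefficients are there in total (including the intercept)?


Each predictor gets one coefficient, plus one intercept.
Total parameters = 163 + 1 = 164.

164


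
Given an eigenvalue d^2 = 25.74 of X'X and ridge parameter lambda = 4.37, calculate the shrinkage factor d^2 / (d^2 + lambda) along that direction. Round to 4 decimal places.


Compute the denominator: 25.74 + 4.37 = 30.1100.
Shrinkage factor = 25.74 / 30.1100 = 0.8549.

0.8549


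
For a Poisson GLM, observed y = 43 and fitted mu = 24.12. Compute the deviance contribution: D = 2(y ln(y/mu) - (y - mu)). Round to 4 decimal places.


First: ln(43/24.12) = 0.578159.
Then: 43 * 0.578159 = 24.860837.
y - mu = 43 - 24.12 = 18.88.
D = 2(24.860837 - 18.88) = 11.961674, which rounds to 11.9617.

11.9617


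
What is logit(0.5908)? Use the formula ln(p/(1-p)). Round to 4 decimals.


Compute the odds: 0.5908/0.4092 = 1.4438.
Take the natural log: ln(1.4438) = 0.3673.

0.3673


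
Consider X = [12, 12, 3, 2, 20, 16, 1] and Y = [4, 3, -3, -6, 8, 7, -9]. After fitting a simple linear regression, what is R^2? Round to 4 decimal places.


Fit the OLS line: b0 = -7.5251, b1 = 0.8587.
SSres = 14.1566.
SStot = 261.7143.
R^2 = 1 - 14.1566/261.7143 = 0.9459.

0.9459


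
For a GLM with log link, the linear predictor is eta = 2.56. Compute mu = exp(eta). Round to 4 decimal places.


Apply the inverse link:
mu = e^2.56 = 12.9358.

12.9358


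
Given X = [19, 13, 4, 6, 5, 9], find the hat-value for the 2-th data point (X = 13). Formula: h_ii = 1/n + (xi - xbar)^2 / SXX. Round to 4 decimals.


Compute xbar = 9.3333 with n = 6 observations.
SXX = 165.3333.
Leverage = 1/6 + (13 - 9.3333)^2/165.3333 = 0.2480.

0.2480


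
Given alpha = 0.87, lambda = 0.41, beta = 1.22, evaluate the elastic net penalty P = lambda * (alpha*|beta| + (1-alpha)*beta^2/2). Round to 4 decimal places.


alpha * |beta| = 0.87 * 1.22 = 1.0614.
(1-alpha) * beta^2/2 = 0.13 * 1.4884/2 = 0.0967.
Total = 0.41 * (1.0614 + 0.0967) = 0.4748.

0.4748


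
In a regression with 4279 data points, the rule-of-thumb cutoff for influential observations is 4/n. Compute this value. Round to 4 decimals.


Cook's distance cutoff = 4/n = 4/4279.
= 0.0009.

0.0009


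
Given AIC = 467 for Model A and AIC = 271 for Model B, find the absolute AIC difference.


Compute |467 - 271| = 196.
Model B has the smaller AIC.

196


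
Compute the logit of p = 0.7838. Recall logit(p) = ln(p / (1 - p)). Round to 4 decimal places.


Compute the odds: 0.7838/0.2162 = 3.6253.
Take the natural log: ln(3.6253) = 1.2879.

1.2879


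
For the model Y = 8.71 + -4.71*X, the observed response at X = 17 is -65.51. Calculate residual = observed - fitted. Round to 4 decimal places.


Compute yhat = 8.71 + (-4.71)(17) = -71.3600.
Residual = actual - predicted = -65.51 - -71.3600 = 5.8500.

5.8500


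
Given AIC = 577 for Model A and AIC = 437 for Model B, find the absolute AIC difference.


Absolute difference = |577 - 437| = 140.
The model with lower AIC (B) is preferred.

140


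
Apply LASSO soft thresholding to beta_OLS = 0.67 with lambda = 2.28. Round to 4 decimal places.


Check: |0.67| = 0.67 vs lambda = 2.28.
Since |beta| <= lambda, the coefficient is set to 0.
Soft-thresholded coefficient = 0.0000.

0.0000


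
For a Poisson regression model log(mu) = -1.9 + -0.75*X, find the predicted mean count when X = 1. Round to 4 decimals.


Compute eta = -1.9 + -0.75 * 1 = -2.6500.
Apply inverse link: mu = e^-2.6500 = 0.0707.

0.0707


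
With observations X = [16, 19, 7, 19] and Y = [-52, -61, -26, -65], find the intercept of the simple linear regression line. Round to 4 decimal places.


First find the slope: b1 = -3.0698.
Means: xbar = 15.2500, ybar = -51.0000.
b0 = ybar - b1 * xbar = -51.0000 - -3.0698 * 15.2500 = -4.1860.

-4.1860


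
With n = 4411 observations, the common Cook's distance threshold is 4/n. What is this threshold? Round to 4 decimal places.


Using the rule of thumb:
Threshold = 4 / 4411 = 0.0009.

0.0009


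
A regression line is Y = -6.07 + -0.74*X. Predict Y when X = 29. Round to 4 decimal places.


Predicted value:
Y = -6.07 + (-0.74)(29) = -6.07 + -21.4600 = -27.5300.

-27.5300


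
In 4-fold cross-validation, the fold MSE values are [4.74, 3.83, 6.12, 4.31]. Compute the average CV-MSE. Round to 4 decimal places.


Total MSE across folds = 19.0000.
CV-MSE = 19.0000/4 = 4.7500.

4.7500


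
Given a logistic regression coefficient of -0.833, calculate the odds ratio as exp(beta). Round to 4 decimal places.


exp(-0.833) = 0.4347.
So the odds ratio is 0.4347.

0.4347


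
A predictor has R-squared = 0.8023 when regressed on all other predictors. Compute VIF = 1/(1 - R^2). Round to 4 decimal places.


VIF = 1 / (1 - 0.8023).
= 1 / 0.1977 = 5.0582.

5.0582


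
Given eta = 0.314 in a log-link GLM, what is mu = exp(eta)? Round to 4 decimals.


The inverse log link gives:
mu = exp(0.314) = 1.3689.

1.3689


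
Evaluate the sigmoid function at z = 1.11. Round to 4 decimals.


Compute exp(-1.1100) = 0.3296.
Sigmoid = 1 / (1 + 0.3296) = 1 / 1.3296 = 0.7521.

0.7521


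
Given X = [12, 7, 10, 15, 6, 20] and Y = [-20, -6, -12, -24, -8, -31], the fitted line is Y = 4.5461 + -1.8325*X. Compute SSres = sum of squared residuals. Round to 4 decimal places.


For each point, residual = actual - predicted.
Residuals: [-2.5561, 2.2814, 1.7789, -1.0586, -1.5511, 1.1039].
Sum of squared residuals = 19.6481.

19.6481


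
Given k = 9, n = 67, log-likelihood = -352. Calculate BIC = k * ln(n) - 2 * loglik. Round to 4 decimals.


k * ln(n) = 9 * ln(67) = 9 * 4.204693 = 37.842237.
-2 * loglik = -2 * (-352) = 704.
BIC = 37.842237 + 704 = 741.842237, which rounds to 741.8422.

741.8422


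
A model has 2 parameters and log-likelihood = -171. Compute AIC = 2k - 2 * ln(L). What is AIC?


AIC = 2k - 2*loglik = 2(2) - 2(-171).
= 4 + 342 = 346.

346


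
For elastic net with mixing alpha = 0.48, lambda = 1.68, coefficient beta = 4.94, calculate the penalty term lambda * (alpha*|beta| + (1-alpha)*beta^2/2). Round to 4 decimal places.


L1 component = 0.48 * |4.94| = 2.3712.
L2 component = 0.52 * 4.94^2 / 2 = 6.3449.
Penalty = 1.68 * (2.3712 + 6.3449) = 1.68 * 8.7161 = 14.6431.

14.6431


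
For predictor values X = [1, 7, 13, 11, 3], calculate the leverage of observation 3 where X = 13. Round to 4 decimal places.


Mean of X: xbar = 7.0000.
SXX = 104.0000.
For X = 13: h = 1/5 + (13 - 7.0000)^2/104.0000 = 0.5462.

0.5462


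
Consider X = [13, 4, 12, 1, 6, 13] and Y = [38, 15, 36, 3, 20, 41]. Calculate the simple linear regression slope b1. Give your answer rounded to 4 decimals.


First compute the means: xbar = 8.1667, ybar = 25.5000.
Then S_xx = sum((xi - xbar)^2) = 134.8333.
S_xy = sum((xi - xbar)(yi - ybar)) = 392.5000.
b1 = S_xy / S_xx = 392.5000 / 134.8333 = 2.9110.

2.9110


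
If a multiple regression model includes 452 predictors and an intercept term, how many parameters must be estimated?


Including the intercept, the model has 452 predictor coefficients + 1 intercept.
Total = 453.

453


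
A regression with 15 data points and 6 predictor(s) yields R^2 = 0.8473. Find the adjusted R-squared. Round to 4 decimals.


Plug in: Adj R^2 = 1 - (1 - 0.8473) * 14/8.
= 1 - 0.1527 * 14/8
= 1 - 2.1378 / 8
= 1 - 0.2672 = 0.7328.

0.7328


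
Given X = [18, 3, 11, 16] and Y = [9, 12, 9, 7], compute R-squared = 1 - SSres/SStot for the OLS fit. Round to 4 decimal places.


Fit the OLS line: b0 = 12.3843, b1 = -0.2612.
SSres = 3.6082.
SStot = 12.7500.
R^2 = 1 - 3.6082/12.7500 = 0.7170.

0.7170


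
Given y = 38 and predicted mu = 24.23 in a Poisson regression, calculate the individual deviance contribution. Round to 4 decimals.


First: ln(38/24.23) = 0.449995.
Then: 38 * 0.449995 = 17.099810.
y - mu = 38 - 24.23 = 13.77.
D = 2(17.099810 - 13.77) = 6.659620, which rounds to 6.6596.

6.6596


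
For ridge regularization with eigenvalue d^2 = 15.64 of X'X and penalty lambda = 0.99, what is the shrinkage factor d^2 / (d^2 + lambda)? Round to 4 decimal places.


Compute the denominator: 15.64 + 0.99 = 16.6300.
Shrinkage factor = 15.64 / 16.6300 = 0.9405.

0.9405


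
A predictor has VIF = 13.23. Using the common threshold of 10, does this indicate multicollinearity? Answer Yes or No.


Compare VIF = 13.23 to the threshold of 10.
13.23 >= 10, so the answer is Yes.

Yes


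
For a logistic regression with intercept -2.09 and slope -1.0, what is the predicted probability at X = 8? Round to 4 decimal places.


Compute z = -2.09 + (-1.0)(8) = -10.0900.
exp(-z) = 24100.7924.
P = 1/(1 + 24100.7924) = 0.0000.

0.0000


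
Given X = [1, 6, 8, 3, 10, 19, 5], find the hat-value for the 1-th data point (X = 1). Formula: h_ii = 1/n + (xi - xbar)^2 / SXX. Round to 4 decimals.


Compute xbar = 7.4286 with n = 7 observations.
SXX = 209.7143.
Leverage = 1/7 + (1 - 7.4286)^2/209.7143 = 0.3399.

0.3399


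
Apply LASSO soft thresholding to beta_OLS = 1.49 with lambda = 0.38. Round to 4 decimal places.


Check: |1.49| = 1.49 vs lambda = 0.38.
Since |beta| > lambda, coefficient = sign(beta)*(|beta| - lambda) = 1.1100.
Soft-thresholded coefficient = 1.1100.

1.1100


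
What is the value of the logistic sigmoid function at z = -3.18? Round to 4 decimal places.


Compute exp(3.1800) = 24.0468.
Sigmoid = 1 / (1 + 24.0468) = 1 / 25.0468 = 0.0399.

0.0399


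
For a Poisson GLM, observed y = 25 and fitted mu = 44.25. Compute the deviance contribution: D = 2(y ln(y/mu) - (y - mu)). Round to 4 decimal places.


Compute y*ln(y/mu) = 25*ln(25/44.25) = 25*-0.570980 = -14.274500.
y - mu = -19.25.
D = 2*(-14.274500 - (-19.25)) = 9.951000, which rounds to 9.9510.

9.9510


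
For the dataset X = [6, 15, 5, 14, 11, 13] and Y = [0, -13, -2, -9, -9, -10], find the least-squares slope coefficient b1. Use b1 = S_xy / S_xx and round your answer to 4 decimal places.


Calculate xbar = 10.6667, ybar = -7.1667.
S_xx = 89.3333, S_xy = -101.3333.
Using b1 = S_xy / S_xx = -101.3333 / 89.3333, we get b1 = -1.1343.

-1.1343


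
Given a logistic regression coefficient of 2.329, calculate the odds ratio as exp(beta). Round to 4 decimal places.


The odds ratio is computed as:
OR = e^(2.329) = 10.2677.

10.2677


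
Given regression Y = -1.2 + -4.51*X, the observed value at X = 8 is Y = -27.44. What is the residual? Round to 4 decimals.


Compute yhat = -1.2 + (-4.51)(8) = -37.2800.
Residual = actual - predicted = -27.44 - -37.2800 = 9.8400.

9.8400


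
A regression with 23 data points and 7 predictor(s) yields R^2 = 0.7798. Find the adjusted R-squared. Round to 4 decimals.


Using the formula:
(1 - 0.7798) = 0.2202.
Multiply by 22/15: 0.2202 * 22 = 4.8444, then 4.8444 / 15 = 0.3230.
Adj R^2 = 1 - 0.3230 = 0.6770.

0.6770


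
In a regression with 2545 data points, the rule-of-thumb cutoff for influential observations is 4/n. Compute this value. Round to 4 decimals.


Using the rule of thumb:
Threshold = 4 / 2545 = 0.0016.

0.0016


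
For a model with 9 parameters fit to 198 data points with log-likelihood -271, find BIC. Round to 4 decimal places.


ln(198) = 5.288267.
k * ln(n) = 9 * 5.288267 = 47.594403.
-2L = 542.
BIC = 47.594403 + 542 = 589.594403, which rounds to 589.5944.

589.5944


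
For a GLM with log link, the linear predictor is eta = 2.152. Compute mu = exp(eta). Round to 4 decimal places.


Apply the inverse link:
mu = e^2.152 = 8.6020.

8.6020


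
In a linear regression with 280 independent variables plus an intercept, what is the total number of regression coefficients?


Total coefficients = number of predictors + 1 (for the intercept).
= 280 + 1 = 281.

281


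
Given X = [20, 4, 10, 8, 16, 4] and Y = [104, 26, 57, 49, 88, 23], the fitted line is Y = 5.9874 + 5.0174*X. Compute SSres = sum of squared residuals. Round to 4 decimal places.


For each point, residual = actual - predicted.
Residuals: [-2.3354, -0.0570, 0.8386, 2.8734, 1.7342, -3.0570].
Sum of squared residuals = 26.7697.

26.7697


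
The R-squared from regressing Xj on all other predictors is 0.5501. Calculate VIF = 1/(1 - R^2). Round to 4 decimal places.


VIF = 1 / (1 - 0.5501).
= 1 / 0.4499 = 2.2227.

2.2227


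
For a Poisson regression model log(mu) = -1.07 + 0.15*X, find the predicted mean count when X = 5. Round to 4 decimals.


Linear predictor: eta = -1.07 + (0.15)(5) = -0.3200.
Expected count: mu = exp(-0.3200) = 0.7261.

0.7261


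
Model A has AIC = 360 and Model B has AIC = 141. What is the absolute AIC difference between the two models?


Absolute difference = |360 - 141| = 219.
The model with lower AIC (B) is preferred.

219


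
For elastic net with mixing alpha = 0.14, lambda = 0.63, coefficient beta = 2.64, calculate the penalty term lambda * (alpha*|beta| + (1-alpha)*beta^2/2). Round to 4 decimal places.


alpha * |beta| = 0.14 * 2.64 = 0.3696.
(1-alpha) * beta^2/2 = 0.86 * 6.9696/2 = 2.9969.
Total = 0.63 * (0.3696 + 2.9969) = 2.1209.

2.1209


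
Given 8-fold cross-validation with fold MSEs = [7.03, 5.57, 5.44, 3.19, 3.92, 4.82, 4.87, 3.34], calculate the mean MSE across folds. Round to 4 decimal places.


Total MSE across folds = 38.1800.
CV-MSE = 38.1800/8 = 4.7725.

4.7725


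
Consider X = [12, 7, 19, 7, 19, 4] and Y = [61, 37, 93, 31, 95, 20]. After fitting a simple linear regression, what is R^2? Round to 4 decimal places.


After computing the OLS fit (b0=-0.1752, b1=4.9713):
SSres = 23.3280, SStot = 5196.8333.
R^2 = 1 - 23.3280/5196.8333 = 0.9955.

0.9955


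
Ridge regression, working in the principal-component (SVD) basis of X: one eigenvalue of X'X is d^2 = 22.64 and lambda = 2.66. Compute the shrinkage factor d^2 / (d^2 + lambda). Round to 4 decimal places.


Compute the denominator: 22.64 + 2.66 = 25.3000.
Shrinkage factor = 22.64 / 25.3000 = 0.8949.

0.8949


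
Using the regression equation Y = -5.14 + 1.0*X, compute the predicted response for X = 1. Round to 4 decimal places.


Substitute X = 1 into the equation:
Y = -5.14 + 1.0 * 1 = -5.14 + 1.0000 = -4.1400.

-4.1400


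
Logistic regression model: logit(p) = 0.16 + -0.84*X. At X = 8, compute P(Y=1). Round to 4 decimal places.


Linear predictor: z = 0.16 + -0.84 * 8 = -6.5600.
P = 1/(1 + exp(6.5600)) = 1/(1 + 706.2717) = 0.0014.

0.0014


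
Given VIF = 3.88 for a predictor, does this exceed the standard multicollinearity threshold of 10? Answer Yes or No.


Compare VIF = 3.88 to the threshold of 10.
3.88 < 10, so the answer is No.

No


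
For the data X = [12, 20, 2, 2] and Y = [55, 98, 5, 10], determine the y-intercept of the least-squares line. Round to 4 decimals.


The slope is b1 = 4.9912.
Sample means are xbar = 9.0000 and ybar = 42.0000.
Intercept: b0 = 42.0000 - (4.9912)(9.0000) = -2.9211.

-2.9211
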